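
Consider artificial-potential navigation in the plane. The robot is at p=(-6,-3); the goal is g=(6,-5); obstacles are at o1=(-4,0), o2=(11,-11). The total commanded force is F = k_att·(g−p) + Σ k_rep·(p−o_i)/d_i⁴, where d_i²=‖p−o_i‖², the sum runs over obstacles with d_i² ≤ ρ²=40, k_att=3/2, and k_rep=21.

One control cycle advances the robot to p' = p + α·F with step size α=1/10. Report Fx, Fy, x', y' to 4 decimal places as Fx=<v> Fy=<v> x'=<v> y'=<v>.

F_att = 3/2·(g−p) = 3/2·(12,-2) = (18.0000,-3.0000)
o1: d²=13 ≤ ρ²=40; F_rep = 21·(-2,-3)/13² = (-0.2485,-0.3728)
o2: d²=353 > ρ²=40 → inactive
F = F_att + ΣF_rep = (17.7515,-3.3728)
p' = p + 1/10·F = (-4.2249,-3.3373)

Fx=17.7515 Fy=-3.3728 x'=-4.2249 y'=-3.3373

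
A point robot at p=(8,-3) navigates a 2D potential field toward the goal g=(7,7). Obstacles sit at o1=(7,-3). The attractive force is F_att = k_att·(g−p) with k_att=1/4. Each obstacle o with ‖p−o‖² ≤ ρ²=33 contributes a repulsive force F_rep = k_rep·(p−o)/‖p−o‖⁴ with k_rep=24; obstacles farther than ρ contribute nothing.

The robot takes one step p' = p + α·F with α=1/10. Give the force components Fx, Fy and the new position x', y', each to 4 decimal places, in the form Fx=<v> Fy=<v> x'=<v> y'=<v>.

F_att = 1/4·(g−p) = 1/4·(-1,10) = (-0.2500,2.5000)
o1: d²=1 ≤ ρ²=33; F_rep = 24·(1,0)/1² = (24.0000,0.0000)
F = F_att + ΣF_rep = (23.7500,2.5000)
p' = p + 1/10·F = (10.3750,-2.7500)

Fx=23.7500 Fy=2.5000 x'=10.3750 y'=-2.7500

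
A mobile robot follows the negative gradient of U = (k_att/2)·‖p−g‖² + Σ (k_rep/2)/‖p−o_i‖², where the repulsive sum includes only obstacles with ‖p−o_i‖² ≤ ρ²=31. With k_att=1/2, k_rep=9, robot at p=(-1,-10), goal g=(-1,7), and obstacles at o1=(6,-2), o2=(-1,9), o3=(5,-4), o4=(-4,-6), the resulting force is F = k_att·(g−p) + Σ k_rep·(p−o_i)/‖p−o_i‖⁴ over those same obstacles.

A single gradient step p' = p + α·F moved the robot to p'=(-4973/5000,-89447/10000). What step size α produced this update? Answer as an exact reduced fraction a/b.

α = 1/8

F_att = 1/2·(g−p) = 1/2·(0,17) = (0.0000,8.5000)
o1: d²=113 > ρ²=31 → inactive
o2: d²=361 > ρ²=31 → inactive
o3: d²=72 > ρ²=31 → inactive
o4: d²=25 ≤ ρ²=31; F_rep = 9·(3,-4)/25² = (0.0432,-0.0576)
F = F_att + ΣF_rep = (0.0432,8.4424)
Δp = p'−p = (0.0054,1.0553); α = Δx/Fx = (27/5000) / (27/625) = 1/8
check: Δy/Fy = (10553/10000) / (10553/1250) = 1/8 ✓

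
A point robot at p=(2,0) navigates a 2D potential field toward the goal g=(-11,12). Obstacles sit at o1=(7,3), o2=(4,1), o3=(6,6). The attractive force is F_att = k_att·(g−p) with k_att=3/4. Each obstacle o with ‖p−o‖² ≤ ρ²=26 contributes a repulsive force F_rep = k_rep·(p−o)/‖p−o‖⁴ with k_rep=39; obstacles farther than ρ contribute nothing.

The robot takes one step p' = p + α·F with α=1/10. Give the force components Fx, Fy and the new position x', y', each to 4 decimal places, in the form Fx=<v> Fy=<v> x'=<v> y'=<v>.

Fx=-12.8700 Fy=7.4400 x'=0.7130 y'=0.7440

F_att = 3/4·(g−p) = 3/4·(-13,12) = (-9.7500,9.0000)
o1: d²=34 > ρ²=26 → inactive
o2: d²=5 ≤ ρ²=26; F_rep = 39·(-2,-1)/5² = (-3.1200,-1.5600)
o3: d²=52 > ρ²=26 → inactive
F = F_att + ΣF_rep = (-12.8700,7.4400)
p' = p + 1/10·F = (0.7130,0.7440)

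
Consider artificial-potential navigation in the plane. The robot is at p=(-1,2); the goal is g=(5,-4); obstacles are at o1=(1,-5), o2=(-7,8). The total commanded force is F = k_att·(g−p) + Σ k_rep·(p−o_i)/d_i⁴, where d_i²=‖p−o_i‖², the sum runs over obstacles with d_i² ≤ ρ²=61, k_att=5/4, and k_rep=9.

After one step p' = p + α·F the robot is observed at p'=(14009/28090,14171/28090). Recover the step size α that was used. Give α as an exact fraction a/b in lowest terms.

F_att = 5/4·(g−p) = 5/4·(6,-6) = (7.5000,-7.5000)
o1: d²=53 ≤ ρ²=61; F_rep = 9·(-2,7)/53² = (-0.0064,0.0224)
o2: d²=72 > ρ²=61 → inactive
F = F_att + ΣF_rep = (7.4936,-7.4776)
Δp = p'−p = (1.4987,-1.4955); α = Δx/Fx = (42099/28090) / (42099/5618) = 1/5
check: Δy/Fy = (-42009/28090) / (-42009/5618) = 1/5 ✓

α = 1/5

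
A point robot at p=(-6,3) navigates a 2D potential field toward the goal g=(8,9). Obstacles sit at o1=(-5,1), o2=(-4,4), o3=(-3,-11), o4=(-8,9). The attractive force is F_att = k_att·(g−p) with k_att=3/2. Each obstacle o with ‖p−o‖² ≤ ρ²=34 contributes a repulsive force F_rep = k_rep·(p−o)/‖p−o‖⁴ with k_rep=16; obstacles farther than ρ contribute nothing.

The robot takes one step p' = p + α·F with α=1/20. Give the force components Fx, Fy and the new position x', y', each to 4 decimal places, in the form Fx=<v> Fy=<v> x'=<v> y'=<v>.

Fx=19.0800 Fy=9.6400 x'=-5.0460 y'=3.4820

F_att = 3/2·(g−p) = 3/2·(14,6) = (21.0000,9.0000)
o1: d²=5 ≤ ρ²=34; F_rep = 16·(-1,2)/5² = (-0.6400,1.2800)
o2: d²=5 ≤ ρ²=34; F_rep = 16·(-2,-1)/5² = (-1.2800,-0.6400)
o3: d²=205 > ρ²=34 → inactive
o4: d²=40 > ρ²=34 → inactive
F = F_att + ΣF_rep = (19.0800,9.6400)
p' = p + 1/20·F = (-5.0460,3.4820)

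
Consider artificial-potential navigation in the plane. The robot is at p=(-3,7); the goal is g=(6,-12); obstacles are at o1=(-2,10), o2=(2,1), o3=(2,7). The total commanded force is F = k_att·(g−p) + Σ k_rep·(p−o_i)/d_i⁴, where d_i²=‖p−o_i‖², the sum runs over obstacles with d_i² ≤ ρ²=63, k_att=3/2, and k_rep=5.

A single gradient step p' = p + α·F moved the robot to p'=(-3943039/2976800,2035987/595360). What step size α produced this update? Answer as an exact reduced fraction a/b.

α = 1/8

F_att = 3/2·(g−p) = 3/2·(9,-19) = (13.5000,-28.5000)
o1: d²=10 ≤ ρ²=63; F_rep = 5·(-1,-3)/10² = (-0.0500,-0.1500)
o2: d²=61 ≤ ρ²=63; F_rep = 5·(-5,6)/61² = (-0.0067,0.0081)
o3: d²=25 ≤ ρ²=63; F_rep = 5·(-5,0)/25² = (-0.0400,0.0000)
F = F_att + ΣF_rep = (13.4033,-28.6419)
Δp = p'−p = (1.6754,-3.5802); α = Δx/Fx = (4987361/2976800) / (4987361/372100) = 1/8
check: Δy/Fy = (-2131533/595360) / (-2131533/74420) = 1/8 ✓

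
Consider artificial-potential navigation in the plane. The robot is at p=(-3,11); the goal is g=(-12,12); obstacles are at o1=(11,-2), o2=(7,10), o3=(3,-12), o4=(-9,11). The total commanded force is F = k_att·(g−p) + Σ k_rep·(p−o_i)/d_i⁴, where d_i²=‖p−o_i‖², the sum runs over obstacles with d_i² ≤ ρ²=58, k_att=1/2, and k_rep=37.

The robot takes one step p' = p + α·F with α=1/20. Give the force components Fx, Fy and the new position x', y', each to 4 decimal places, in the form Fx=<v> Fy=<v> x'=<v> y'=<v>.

Fx=-4.3287 Fy=0.5000 x'=-3.2164 y'=11.0250

F_att = 1/2·(g−p) = 1/2·(-9,1) = (-4.5000,0.5000)
o1: d²=365 > ρ²=58 → inactive
o2: d²=101 > ρ²=58 → inactive
o3: d²=565 > ρ²=58 → inactive
o4: d²=36 ≤ ρ²=58; F_rep = 37·(6,0)/36² = (0.1713,0.0000)
F = F_att + ΣF_rep = (-4.3287,0.5000)
p' = p + 1/20·F = (-3.2164,11.0250)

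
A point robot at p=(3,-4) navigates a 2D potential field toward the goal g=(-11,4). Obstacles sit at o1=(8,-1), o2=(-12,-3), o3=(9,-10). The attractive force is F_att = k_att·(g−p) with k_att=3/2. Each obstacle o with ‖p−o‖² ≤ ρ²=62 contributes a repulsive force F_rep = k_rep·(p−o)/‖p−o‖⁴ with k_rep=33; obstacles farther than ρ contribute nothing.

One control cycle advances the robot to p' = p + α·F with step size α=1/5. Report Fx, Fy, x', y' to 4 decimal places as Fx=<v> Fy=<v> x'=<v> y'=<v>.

Fx=-21.1427 Fy=11.9144 x'=-1.2285 y'=-1.6171

F_att = 3/2·(g−p) = 3/2·(-14,8) = (-21.0000,12.0000)
o1: d²=34 ≤ ρ²=62; F_rep = 33·(-5,-3)/34² = (-0.1427,-0.0856)
o2: d²=226 > ρ²=62 → inactive
o3: d²=72 > ρ²=62 → inactive
F = F_att + ΣF_rep = (-21.1427,11.9144)
p' = p + 1/5·F = (-1.2285,-1.6171)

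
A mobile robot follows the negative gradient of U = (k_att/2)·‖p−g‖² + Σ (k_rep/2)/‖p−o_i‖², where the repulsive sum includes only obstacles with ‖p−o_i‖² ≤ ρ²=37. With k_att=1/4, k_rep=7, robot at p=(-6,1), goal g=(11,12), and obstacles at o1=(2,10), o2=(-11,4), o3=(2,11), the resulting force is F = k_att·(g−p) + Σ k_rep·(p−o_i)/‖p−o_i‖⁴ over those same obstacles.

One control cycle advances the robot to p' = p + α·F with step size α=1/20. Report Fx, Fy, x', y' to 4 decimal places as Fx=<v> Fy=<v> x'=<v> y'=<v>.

F_att = 1/4·(g−p) = 1/4·(17,11) = (4.2500,2.7500)
o1: d²=145 > ρ²=37 → inactive
o2: d²=34 ≤ ρ²=37; F_rep = 7·(5,-3)/34² = (0.0303,-0.0182)
o3: d²=164 > ρ²=37 → inactive
F = F_att + ΣF_rep = (4.2803,2.7318)
p' = p + 1/20·F = (-5.7860,1.1366)

Fx=4.2803 Fy=2.7318 x'=-5.7860 y'=1.1366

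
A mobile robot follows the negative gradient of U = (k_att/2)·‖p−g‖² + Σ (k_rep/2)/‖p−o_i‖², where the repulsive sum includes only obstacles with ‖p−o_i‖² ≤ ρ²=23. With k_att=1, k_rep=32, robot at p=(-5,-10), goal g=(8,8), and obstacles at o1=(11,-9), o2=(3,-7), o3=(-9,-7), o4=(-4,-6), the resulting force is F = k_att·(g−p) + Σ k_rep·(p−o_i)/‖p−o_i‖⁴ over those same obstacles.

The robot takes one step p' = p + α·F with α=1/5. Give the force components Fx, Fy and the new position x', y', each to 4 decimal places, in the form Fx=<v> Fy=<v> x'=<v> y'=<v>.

Fx=12.8893 Fy=17.5571 x'=-2.4221 y'=-6.4886

F_att = 1·(g−p) = 1·(13,18) = (13.0000,18.0000)
o1: d²=257 > ρ²=23 → inactive
o2: d²=73 > ρ²=23 → inactive
o3: d²=25 > ρ²=23 → inactive
o4: d²=17 ≤ ρ²=23; F_rep = 32·(-1,-4)/17² = (-0.1107,-0.4429)
F = F_att + ΣF_rep = (12.8893,17.5571)
p' = p + 1/5·F = (-2.4221,-6.4886)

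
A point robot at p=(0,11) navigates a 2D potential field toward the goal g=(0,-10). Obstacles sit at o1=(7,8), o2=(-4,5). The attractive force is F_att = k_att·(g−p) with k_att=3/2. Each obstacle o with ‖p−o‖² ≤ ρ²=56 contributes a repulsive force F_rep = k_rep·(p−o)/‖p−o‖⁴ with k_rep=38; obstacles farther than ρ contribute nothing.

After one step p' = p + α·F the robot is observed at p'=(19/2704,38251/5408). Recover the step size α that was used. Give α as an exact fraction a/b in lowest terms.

F_att = 3/2·(g−p) = 3/2·(0,-21) = (0.0000,-31.5000)
o1: d²=58 > ρ²=56 → inactive
o2: d²=52 ≤ ρ²=56; F_rep = 38·(4,6)/52² = (0.0562,0.0843)
F = F_att + ΣF_rep = (0.0562,-31.4157)
Δp = p'−p = (0.0070,-3.9270); α = Δx/Fx = (19/2704) / (19/338) = 1/8
check: Δy/Fy = (-21237/5408) / (-21237/676) = 1/8 ✓

α = 1/8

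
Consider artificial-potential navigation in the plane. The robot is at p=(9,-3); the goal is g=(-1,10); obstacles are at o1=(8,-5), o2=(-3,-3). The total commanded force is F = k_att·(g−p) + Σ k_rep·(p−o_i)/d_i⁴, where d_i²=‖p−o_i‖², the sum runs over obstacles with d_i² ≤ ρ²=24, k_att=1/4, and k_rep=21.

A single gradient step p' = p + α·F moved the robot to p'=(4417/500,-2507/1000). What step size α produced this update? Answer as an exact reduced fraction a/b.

α = 1/10

F_att = 1/4·(g−p) = 1/4·(-10,13) = (-2.5000,3.2500)
o1: d²=5 ≤ ρ²=24; F_rep = 21·(1,2)/5² = (0.8400,1.6800)
o2: d²=144 > ρ²=24 → inactive
F = F_att + ΣF_rep = (-1.6600,4.9300)
Δp = p'−p = (-0.1660,0.4930); α = Δx/Fx = (-83/500) / (-83/50) = 1/10
check: Δy/Fy = (493/1000) / (493/100) = 1/10 ✓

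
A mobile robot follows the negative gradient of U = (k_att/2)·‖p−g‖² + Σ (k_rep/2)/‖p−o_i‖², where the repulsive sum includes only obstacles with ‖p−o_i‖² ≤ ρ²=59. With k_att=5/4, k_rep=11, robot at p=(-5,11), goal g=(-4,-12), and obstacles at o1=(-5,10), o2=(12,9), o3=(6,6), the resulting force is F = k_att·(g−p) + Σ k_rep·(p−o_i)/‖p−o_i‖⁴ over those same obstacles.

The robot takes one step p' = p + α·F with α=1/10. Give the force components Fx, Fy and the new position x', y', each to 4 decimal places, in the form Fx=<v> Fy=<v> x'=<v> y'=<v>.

F_att = 5/4·(g−p) = 5/4·(1,-23) = (1.2500,-28.7500)
o1: d²=1 ≤ ρ²=59; F_rep = 11·(0,1)/1² = (0.0000,11.0000)
o2: d²=293 > ρ²=59 → inactive
o3: d²=146 > ρ²=59 → inactive
F = F_att + ΣF_rep = (1.2500,-17.7500)
p' = p + 1/10·F = (-4.8750,9.2250)

Fx=1.2500 Fy=-17.7500 x'=-4.8750 y'=9.2250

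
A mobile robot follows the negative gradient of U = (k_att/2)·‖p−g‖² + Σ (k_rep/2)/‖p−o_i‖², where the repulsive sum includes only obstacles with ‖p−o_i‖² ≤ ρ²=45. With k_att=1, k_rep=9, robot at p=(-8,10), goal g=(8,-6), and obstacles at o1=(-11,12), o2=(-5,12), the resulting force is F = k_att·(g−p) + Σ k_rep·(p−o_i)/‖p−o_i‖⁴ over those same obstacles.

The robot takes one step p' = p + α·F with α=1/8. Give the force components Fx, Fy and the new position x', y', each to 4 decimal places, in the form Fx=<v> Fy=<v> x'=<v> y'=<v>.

Fx=16.0000 Fy=-16.2130 x'=-6.0000 y'=7.9734

F_att = 1·(g−p) = 1·(16,-16) = (16.0000,-16.0000)
o1: d²=13 ≤ ρ²=45; F_rep = 9·(3,-2)/13² = (0.1598,-0.1065)
o2: d²=13 ≤ ρ²=45; F_rep = 9·(-3,-2)/13² = (-0.1598,-0.1065)
F = F_att + ΣF_rep = (16.0000,-16.2130)
p' = p + 1/8·F = (-6.0000,7.9734)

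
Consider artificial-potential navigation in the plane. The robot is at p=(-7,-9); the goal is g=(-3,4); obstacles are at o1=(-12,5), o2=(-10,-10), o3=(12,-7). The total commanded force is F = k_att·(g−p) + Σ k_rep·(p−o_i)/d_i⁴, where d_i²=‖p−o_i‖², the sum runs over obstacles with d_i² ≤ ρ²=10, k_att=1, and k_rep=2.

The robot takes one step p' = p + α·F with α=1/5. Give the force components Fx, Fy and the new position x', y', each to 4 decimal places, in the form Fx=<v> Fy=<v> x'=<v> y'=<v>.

F_att = 1·(g−p) = 1·(4,13) = (4.0000,13.0000)
o1: d²=221 > ρ²=10 → inactive
o2: d²=10 ≤ ρ²=10; F_rep = 2·(3,1)/10² = (0.0600,0.0200)
o3: d²=365 > ρ²=10 → inactive
F = F_att + ΣF_rep = (4.0600,13.0200)
p' = p + 1/5·F = (-6.1880,-6.3960)

Fx=4.0600 Fy=13.0200 x'=-6.1880 y'=-6.3960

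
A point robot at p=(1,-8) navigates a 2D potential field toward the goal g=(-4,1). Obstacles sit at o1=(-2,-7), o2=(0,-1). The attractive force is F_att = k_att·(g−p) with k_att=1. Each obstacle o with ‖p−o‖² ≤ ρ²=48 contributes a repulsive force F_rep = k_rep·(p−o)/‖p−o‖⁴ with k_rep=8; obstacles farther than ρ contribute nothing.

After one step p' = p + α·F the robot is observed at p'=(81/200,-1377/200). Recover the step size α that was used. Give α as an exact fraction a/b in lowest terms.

α = 1/8

F_att = 1·(g−p) = 1·(-5,9) = (-5.0000,9.0000)
o1: d²=10 ≤ ρ²=48; F_rep = 8·(3,-1)/10² = (0.2400,-0.0800)
o2: d²=50 > ρ²=48 → inactive
F = F_att + ΣF_rep = (-4.7600,8.9200)
Δp = p'−p = (-0.5950,1.1150); α = Δx/Fx = (-119/200) / (-119/25) = 1/8
check: Δy/Fy = (223/200) / (223/25) = 1/8 ✓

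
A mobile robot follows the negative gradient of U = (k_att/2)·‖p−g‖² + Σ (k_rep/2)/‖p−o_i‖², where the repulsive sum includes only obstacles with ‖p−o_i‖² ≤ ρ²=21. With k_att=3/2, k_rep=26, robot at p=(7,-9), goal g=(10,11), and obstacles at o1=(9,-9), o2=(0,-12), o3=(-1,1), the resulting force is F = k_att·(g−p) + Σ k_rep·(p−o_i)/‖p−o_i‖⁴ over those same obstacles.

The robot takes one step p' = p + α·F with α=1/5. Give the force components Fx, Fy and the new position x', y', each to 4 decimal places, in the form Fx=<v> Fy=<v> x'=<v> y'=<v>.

F_att = 3/2·(g−p) = 3/2·(3,20) = (4.5000,30.0000)
o1: d²=4 ≤ ρ²=21; F_rep = 26·(-2,0)/4² = (-3.2500,0.0000)
o2: d²=58 > ρ²=21 → inactive
o3: d²=164 > ρ²=21 → inactive
F = F_att + ΣF_rep = (1.2500,30.0000)
p' = p + 1/5·F = (7.2500,-3.0000)

Fx=1.2500 Fy=30.0000 x'=7.2500 y'=-3.0000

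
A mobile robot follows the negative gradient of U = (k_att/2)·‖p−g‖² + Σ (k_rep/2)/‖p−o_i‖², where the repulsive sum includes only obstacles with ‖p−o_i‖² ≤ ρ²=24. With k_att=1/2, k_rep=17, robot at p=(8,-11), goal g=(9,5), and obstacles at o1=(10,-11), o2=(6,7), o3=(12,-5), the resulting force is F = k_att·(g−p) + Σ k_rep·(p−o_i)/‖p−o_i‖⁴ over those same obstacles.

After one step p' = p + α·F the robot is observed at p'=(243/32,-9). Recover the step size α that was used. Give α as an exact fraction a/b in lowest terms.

α = 1/4

F_att = 1/2·(g−p) = 1/2·(1,16) = (0.5000,8.0000)
o1: d²=4 ≤ ρ²=24; F_rep = 17·(-2,0)/4² = (-2.1250,0.0000)
o2: d²=328 > ρ²=24 → inactive
o3: d²=52 > ρ²=24 → inactive
F = F_att + ΣF_rep = (-1.6250,8.0000)
Δp = p'−p = (-0.4062,2.0000); α = Δx/Fx = (-13/32) / (-13/8) = 1/4
check: Δy/Fy = (2) / (8) = 1/4 ✓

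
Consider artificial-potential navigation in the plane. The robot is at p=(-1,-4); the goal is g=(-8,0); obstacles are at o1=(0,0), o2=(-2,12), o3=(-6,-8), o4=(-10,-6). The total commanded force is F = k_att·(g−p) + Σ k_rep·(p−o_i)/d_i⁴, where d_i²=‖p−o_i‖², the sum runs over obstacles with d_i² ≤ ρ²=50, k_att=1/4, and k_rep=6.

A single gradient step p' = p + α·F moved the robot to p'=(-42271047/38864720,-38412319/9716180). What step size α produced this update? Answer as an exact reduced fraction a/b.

F_att = 1/4·(g−p) = 1/4·(-7,4) = (-1.7500,1.0000)
o1: d²=17 ≤ ρ²=50; F_rep = 6·(-1,-4)/17² = (-0.0208,-0.0830)
o2: d²=257 > ρ²=50 → inactive
o3: d²=41 ≤ ρ²=50; F_rep = 6·(5,4)/41² = (0.0178,0.0143)
o4: d²=85 > ρ²=50 → inactive
F = F_att + ΣF_rep = (-1.7529,0.9312)
Δp = p'−p = (-0.0876,0.0466); α = Δx/Fx = (-3406327/38864720) / (-3406327/1943236) = 1/20
check: Δy/Fy = (452401/9716180) / (452401/485809) = 1/20 ✓

α = 1/20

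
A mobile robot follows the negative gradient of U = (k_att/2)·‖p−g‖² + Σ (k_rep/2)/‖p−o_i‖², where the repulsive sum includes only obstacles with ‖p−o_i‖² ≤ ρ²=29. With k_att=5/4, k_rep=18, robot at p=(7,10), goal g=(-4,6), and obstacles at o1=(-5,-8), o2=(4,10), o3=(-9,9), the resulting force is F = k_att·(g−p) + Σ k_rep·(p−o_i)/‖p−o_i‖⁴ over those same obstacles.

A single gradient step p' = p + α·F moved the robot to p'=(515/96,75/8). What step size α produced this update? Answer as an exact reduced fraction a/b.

F_att = 5/4·(g−p) = 5/4·(-11,-4) = (-13.7500,-5.0000)
o1: d²=468 > ρ²=29 → inactive
o2: d²=9 ≤ ρ²=29; F_rep = 18·(3,0)/9² = (0.6667,0.0000)
o3: d²=257 > ρ²=29 → inactive
F = F_att + ΣF_rep = (-13.0833,-5.0000)
Δp = p'−p = (-1.6354,-0.6250); α = Δx/Fx = (-157/96) / (-157/12) = 1/8
check: Δy/Fy = (-5/8) / (-5) = 1/8 ✓

α = 1/8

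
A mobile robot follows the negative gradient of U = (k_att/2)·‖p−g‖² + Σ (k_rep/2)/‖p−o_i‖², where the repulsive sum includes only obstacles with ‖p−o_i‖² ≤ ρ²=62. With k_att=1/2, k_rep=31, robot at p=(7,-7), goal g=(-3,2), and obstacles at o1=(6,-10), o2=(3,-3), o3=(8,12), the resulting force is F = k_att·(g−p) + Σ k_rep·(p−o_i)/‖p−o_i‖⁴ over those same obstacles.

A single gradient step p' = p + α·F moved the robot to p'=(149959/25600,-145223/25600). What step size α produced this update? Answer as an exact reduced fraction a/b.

F_att = 1/2·(g−p) = 1/2·(-10,9) = (-5.0000,4.5000)
o1: d²=10 ≤ ρ²=62; F_rep = 31·(1,3)/10² = (0.3100,0.9300)
o2: d²=32 ≤ ρ²=62; F_rep = 31·(4,-4)/32² = (0.1211,-0.1211)
o3: d²=362 > ρ²=62 → inactive
F = F_att + ΣF_rep = (-4.5689,5.3089)
Δp = p'−p = (-1.1422,1.3272); α = Δx/Fx = (-29241/25600) / (-29241/6400) = 1/4
check: Δy/Fy = (33977/25600) / (33977/6400) = 1/4 ✓

α = 1/4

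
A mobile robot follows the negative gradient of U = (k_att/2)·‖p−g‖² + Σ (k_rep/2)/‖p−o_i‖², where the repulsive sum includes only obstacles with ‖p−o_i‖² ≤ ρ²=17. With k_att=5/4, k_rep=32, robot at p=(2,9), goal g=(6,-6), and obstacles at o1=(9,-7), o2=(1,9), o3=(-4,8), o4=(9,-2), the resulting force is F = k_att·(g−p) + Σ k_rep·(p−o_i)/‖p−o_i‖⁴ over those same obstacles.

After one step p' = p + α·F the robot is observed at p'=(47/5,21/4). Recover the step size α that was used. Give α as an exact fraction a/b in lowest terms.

F_att = 5/4·(g−p) = 5/4·(4,-15) = (5.0000,-18.7500)
o1: d²=305 > ρ²=17 → inactive
o2: d²=1 ≤ ρ²=17; F_rep = 32·(1,0)/1² = (32.0000,0.0000)
o3: d²=37 > ρ²=17 → inactive
o4: d²=170 > ρ²=17 → inactive
F = F_att + ΣF_rep = (37.0000,-18.7500)
Δp = p'−p = (7.4000,-3.7500); α = Δx/Fx = (37/5) / (37) = 1/5
check: Δy/Fy = (-15/4) / (-75/4) = 1/5 ✓

α = 1/5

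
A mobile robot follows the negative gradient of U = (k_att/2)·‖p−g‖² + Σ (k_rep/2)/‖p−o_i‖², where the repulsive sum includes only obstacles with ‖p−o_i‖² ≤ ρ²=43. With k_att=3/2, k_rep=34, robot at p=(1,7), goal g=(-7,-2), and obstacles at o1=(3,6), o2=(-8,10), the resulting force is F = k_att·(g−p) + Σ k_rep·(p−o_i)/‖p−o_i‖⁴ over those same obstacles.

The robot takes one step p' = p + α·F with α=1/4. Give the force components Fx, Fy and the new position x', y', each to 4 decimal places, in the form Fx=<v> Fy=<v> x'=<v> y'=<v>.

F_att = 3/2·(g−p) = 3/2·(-8,-9) = (-12.0000,-13.5000)
o1: d²=5 ≤ ρ²=43; F_rep = 34·(-2,1)/5² = (-2.7200,1.3600)
o2: d²=90 > ρ²=43 → inactive
F = F_att + ΣF_rep = (-14.7200,-12.1400)
p' = p + 1/4·F = (-2.6800,3.9650)

Fx=-14.7200 Fy=-12.1400 x'=-2.6800 y'=3.9650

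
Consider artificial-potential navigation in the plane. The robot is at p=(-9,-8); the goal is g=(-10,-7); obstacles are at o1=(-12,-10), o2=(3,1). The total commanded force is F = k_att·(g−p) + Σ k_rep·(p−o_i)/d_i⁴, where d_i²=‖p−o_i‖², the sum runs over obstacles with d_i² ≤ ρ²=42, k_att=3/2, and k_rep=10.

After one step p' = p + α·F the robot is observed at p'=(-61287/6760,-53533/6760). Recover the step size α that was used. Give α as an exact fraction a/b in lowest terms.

α = 1/20

F_att = 3/2·(g−p) = 3/2·(-1,1) = (-1.5000,1.5000)
o1: d²=13 ≤ ρ²=42; F_rep = 10·(3,2)/13² = (0.1775,0.1183)
o2: d²=225 > ρ²=42 → inactive
F = F_att + ΣF_rep = (-1.3225,1.6183)
Δp = p'−p = (-0.0661,0.0809); α = Δx/Fx = (-447/6760) / (-447/338) = 1/20
check: Δy/Fy = (547/6760) / (547/338) = 1/20 ✓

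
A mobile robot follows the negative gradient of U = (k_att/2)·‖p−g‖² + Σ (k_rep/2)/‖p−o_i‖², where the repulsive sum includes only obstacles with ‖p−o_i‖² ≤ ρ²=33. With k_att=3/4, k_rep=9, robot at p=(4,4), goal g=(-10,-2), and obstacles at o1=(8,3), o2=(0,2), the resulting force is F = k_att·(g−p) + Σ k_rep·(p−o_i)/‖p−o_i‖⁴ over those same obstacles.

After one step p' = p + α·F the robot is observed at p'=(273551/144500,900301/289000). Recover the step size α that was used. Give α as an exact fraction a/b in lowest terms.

F_att = 3/4·(g−p) = 3/4·(-14,-6) = (-10.5000,-4.5000)
o1: d²=17 ≤ ρ²=33; F_rep = 9·(-4,1)/17² = (-0.1246,0.0311)
o2: d²=20 ≤ ρ²=33; F_rep = 9·(4,2)/20² = (0.0900,0.0450)
F = F_att + ΣF_rep = (-10.5346,-4.4239)
Δp = p'−p = (-2.1069,-0.8848); α = Δx/Fx = (-304449/144500) / (-304449/28900) = 1/5
check: Δy/Fy = (-255699/289000) / (-255699/57800) = 1/5 ✓

α = 1/5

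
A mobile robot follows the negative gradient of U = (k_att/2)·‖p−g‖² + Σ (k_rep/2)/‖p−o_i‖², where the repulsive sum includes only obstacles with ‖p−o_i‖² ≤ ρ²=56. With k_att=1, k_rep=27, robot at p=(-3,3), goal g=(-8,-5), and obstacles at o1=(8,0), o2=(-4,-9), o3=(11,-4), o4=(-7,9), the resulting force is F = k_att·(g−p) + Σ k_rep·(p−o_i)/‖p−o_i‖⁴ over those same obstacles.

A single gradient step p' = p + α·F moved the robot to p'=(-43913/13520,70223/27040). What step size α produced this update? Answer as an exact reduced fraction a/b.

F_att = 1·(g−p) = 1·(-5,-8) = (-5.0000,-8.0000)
o1: d²=130 > ρ²=56 → inactive
o2: d²=145 > ρ²=56 → inactive
o3: d²=245 > ρ²=56 → inactive
o4: d²=52 ≤ ρ²=56; F_rep = 27·(4,-6)/52² = (0.0399,-0.0599)
F = F_att + ΣF_rep = (-4.9601,-8.0599)
Δp = p'−p = (-0.2480,-0.4030); α = Δx/Fx = (-3353/13520) / (-3353/676) = 1/20
check: Δy/Fy = (-10897/27040) / (-10897/1352) = 1/20 ✓

α = 1/20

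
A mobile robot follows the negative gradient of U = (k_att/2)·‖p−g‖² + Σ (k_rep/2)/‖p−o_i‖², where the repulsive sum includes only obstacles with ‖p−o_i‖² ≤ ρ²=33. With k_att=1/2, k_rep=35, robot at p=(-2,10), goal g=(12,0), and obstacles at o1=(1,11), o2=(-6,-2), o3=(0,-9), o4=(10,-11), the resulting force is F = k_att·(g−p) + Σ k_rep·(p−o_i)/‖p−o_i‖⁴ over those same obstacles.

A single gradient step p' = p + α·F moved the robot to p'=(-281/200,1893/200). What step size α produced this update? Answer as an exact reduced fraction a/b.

F_att = 1/2·(g−p) = 1/2·(14,-10) = (7.0000,-5.0000)
o1: d²=10 ≤ ρ²=33; F_rep = 35·(-3,-1)/10² = (-1.0500,-0.3500)
o2: d²=160 > ρ²=33 → inactive
o3: d²=365 > ρ²=33 → inactive
o4: d²=585 > ρ²=33 → inactive
F = F_att + ΣF_rep = (5.9500,-5.3500)
Δp = p'−p = (0.5950,-0.5350); α = Δx/Fx = (119/200) / (119/20) = 1/10
check: Δy/Fy = (-107/200) / (-107/20) = 1/10 ✓

α = 1/10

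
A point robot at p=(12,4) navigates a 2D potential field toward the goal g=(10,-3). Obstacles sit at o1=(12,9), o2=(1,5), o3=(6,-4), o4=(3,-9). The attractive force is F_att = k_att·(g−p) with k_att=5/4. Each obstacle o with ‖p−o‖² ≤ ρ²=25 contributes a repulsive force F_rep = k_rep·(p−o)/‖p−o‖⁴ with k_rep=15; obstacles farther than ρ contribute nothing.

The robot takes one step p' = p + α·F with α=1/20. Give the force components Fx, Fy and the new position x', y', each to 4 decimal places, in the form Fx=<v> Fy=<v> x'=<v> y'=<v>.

F_att = 5/4·(g−p) = 5/4·(-2,-7) = (-2.5000,-8.7500)
o1: d²=25 ≤ ρ²=25; F_rep = 15·(0,-5)/25² = (0.0000,-0.1200)
o2: d²=122 > ρ²=25 → inactive
o3: d²=100 > ρ²=25 → inactive
o4: d²=250 > ρ²=25 → inactive
F = F_att + ΣF_rep = (-2.5000,-8.8700)
p' = p + 1/20·F = (11.8750,3.5565)

Fx=-2.5000 Fy=-8.8700 x'=11.8750 y'=3.5565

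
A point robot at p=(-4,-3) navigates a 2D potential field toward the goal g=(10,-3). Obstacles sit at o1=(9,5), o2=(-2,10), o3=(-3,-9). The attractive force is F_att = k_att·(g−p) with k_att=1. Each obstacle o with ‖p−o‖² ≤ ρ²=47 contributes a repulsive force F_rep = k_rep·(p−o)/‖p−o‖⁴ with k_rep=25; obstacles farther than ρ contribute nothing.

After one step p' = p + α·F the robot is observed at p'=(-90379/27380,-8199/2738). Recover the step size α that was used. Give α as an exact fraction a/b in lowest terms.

F_att = 1·(g−p) = 1·(14,0) = (14.0000,0.0000)
o1: d²=233 > ρ²=47 → inactive
o2: d²=173 > ρ²=47 → inactive
o3: d²=37 ≤ ρ²=47; F_rep = 25·(-1,6)/37² = (-0.0183,0.1096)
F = F_att + ΣF_rep = (13.9817,0.1096)
Δp = p'−p = (0.6991,0.0055); α = Δx/Fx = (19141/27380) / (19141/1369) = 1/20
check: Δy/Fy = (15/2738) / (150/1369) = 1/20 ✓

α = 1/20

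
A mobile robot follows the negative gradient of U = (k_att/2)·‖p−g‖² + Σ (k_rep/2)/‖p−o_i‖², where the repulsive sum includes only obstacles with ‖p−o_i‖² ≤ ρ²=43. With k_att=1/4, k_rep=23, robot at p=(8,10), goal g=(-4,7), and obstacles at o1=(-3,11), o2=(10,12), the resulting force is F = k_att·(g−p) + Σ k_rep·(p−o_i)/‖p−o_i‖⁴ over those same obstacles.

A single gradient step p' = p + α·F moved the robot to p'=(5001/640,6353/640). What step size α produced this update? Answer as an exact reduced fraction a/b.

F_att = 1/4·(g−p) = 1/4·(-12,-3) = (-3.0000,-0.7500)
o1: d²=122 > ρ²=43 → inactive
o2: d²=8 ≤ ρ²=43; F_rep = 23·(-2,-2)/8² = (-0.7188,-0.7188)
F = F_att + ΣF_rep = (-3.7188,-1.4688)
Δp = p'−p = (-0.1859,-0.0734); α = Δx/Fx = (-119/640) / (-119/32) = 1/20
check: Δy/Fy = (-47/640) / (-47/32) = 1/20 ✓

α = 1/20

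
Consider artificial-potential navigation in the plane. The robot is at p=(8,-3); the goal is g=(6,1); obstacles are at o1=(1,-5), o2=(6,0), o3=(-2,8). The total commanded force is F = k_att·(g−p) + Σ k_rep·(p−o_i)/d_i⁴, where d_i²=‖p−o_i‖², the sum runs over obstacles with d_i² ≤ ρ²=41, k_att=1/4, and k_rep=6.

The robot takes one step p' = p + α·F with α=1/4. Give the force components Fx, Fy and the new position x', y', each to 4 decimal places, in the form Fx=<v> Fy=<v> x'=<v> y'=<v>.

F_att = 1/4·(g−p) = 1/4·(-2,4) = (-0.5000,1.0000)
o1: d²=53 > ρ²=41 → inactive
o2: d²=13 ≤ ρ²=41; F_rep = 6·(2,-3)/13² = (0.0710,-0.1065)
o3: d²=221 > ρ²=41 → inactive
F = F_att + ΣF_rep = (-0.4290,0.8935)
p' = p + 1/4·F = (7.8928,-2.7766)

Fx=-0.4290 Fy=0.8935 x'=7.8928 y'=-2.7766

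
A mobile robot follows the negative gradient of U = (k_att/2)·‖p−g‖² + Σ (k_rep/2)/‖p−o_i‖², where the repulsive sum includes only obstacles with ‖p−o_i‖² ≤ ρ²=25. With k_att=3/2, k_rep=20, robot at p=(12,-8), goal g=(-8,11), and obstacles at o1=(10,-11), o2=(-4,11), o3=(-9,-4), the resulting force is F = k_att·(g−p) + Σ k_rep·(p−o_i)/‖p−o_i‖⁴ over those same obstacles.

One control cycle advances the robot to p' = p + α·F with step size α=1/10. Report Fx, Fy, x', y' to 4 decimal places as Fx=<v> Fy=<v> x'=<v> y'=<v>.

Fx=-29.7633 Fy=28.8550 x'=9.0237 y'=-5.1145

F_att = 3/2·(g−p) = 3/2·(-20,19) = (-30.0000,28.5000)
o1: d²=13 ≤ ρ²=25; F_rep = 20·(2,3)/13² = (0.2367,0.3550)
o2: d²=617 > ρ²=25 → inactive
o3: d²=457 > ρ²=25 → inactive
F = F_att + ΣF_rep = (-29.7633,28.8550)
p' = p + 1/10·F = (9.0237,-5.1145)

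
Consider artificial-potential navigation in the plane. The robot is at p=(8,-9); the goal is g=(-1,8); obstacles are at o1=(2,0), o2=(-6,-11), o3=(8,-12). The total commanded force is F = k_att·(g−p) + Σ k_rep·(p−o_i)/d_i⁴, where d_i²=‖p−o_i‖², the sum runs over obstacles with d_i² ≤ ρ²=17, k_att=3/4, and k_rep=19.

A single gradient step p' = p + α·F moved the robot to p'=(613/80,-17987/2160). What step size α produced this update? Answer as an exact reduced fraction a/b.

F_att = 3/4·(g−p) = 3/4·(-9,17) = (-6.7500,12.7500)
o1: d²=117 > ρ²=17 → inactive
o2: d²=200 > ρ²=17 → inactive
o3: d²=9 ≤ ρ²=17; F_rep = 19·(0,3)/9² = (0.0000,0.7037)
F = F_att + ΣF_rep = (-6.7500,13.4537)
Δp = p'−p = (-0.3375,0.6727); α = Δx/Fx = (-27/80) / (-27/4) = 1/20
check: Δy/Fy = (1453/2160) / (1453/108) = 1/20 ✓

α = 1/20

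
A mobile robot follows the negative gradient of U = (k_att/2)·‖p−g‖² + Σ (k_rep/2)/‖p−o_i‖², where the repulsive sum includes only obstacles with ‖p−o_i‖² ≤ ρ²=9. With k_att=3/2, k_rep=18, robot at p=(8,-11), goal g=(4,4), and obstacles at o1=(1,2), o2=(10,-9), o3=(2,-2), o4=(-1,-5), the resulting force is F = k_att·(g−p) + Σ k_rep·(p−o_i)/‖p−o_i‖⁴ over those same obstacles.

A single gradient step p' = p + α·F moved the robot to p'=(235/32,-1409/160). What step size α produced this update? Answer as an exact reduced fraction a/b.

F_att = 3/2·(g−p) = 3/2·(-4,15) = (-6.0000,22.5000)
o1: d²=218 > ρ²=9 → inactive
o2: d²=8 ≤ ρ²=9; F_rep = 18·(-2,-2)/8² = (-0.5625,-0.5625)
o3: d²=117 > ρ²=9 → inactive
o4: d²=117 > ρ²=9 → inactive
F = F_att + ΣF_rep = (-6.5625,21.9375)
Δp = p'−p = (-0.6562,2.1938); α = Δx/Fx = (-21/32) / (-105/16) = 1/10
check: Δy/Fy = (351/160) / (351/16) = 1/10 ✓

α = 1/10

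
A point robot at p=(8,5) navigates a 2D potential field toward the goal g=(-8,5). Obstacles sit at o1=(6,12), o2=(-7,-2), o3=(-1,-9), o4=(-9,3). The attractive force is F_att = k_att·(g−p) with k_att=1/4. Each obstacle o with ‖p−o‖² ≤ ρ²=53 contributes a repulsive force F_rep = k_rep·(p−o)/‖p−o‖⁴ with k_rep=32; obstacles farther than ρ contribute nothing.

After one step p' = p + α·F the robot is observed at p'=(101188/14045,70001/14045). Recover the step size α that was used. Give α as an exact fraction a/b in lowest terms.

α = 1/5

F_att = 1/4·(g−p) = 1/4·(-16,0) = (-4.0000,0.0000)
o1: d²=53 ≤ ρ²=53; F_rep = 32·(2,-7)/53² = (0.0228,-0.0797)
o2: d²=274 > ρ²=53 → inactive
o3: d²=277 > ρ²=53 → inactive
o4: d²=293 > ρ²=53 → inactive
F = F_att + ΣF_rep = (-3.9772,-0.0797)
Δp = p'−p = (-0.7954,-0.0159); α = Δx/Fx = (-11172/14045) / (-11172/2809) = 1/5
check: Δy/Fy = (-224/14045) / (-224/2809) = 1/5 ✓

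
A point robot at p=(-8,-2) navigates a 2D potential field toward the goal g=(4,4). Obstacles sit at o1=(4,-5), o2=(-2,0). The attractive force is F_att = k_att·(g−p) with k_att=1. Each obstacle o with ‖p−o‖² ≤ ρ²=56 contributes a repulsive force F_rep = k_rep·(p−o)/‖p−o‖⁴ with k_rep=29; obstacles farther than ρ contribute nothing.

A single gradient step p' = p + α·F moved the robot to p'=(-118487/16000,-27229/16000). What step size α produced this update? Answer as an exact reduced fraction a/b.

F_att = 1·(g−p) = 1·(12,6) = (12.0000,6.0000)
o1: d²=153 > ρ²=56 → inactive
o2: d²=40 ≤ ρ²=56; F_rep = 29·(-6,-2)/40² = (-0.1087,-0.0362)
F = F_att + ΣF_rep = (11.8912,5.9638)
Δp = p'−p = (0.5946,0.2982); α = Δx/Fx = (9513/16000) / (9513/800) = 1/20
check: Δy/Fy = (4771/16000) / (4771/800) = 1/20 ✓

α = 1/20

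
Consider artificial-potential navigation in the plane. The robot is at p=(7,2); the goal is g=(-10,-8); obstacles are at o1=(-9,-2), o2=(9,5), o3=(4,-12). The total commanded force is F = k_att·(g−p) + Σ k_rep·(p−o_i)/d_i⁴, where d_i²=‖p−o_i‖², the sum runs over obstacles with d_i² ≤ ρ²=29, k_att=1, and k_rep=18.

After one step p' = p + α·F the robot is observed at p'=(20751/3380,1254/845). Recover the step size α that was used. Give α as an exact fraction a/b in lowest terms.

α = 1/20

F_att = 1·(g−p) = 1·(-17,-10) = (-17.0000,-10.0000)
o1: d²=272 > ρ²=29 → inactive
o2: d²=13 ≤ ρ²=29; F_rep = 18·(-2,-3)/13² = (-0.2130,-0.3195)
o3: d²=205 > ρ²=29 → inactive
F = F_att + ΣF_rep = (-17.2130,-10.3195)
Δp = p'−p = (-0.8607,-0.5160); α = Δx/Fx = (-2909/3380) / (-2909/169) = 1/20
check: Δy/Fy = (-436/845) / (-1744/169) = 1/20 ✓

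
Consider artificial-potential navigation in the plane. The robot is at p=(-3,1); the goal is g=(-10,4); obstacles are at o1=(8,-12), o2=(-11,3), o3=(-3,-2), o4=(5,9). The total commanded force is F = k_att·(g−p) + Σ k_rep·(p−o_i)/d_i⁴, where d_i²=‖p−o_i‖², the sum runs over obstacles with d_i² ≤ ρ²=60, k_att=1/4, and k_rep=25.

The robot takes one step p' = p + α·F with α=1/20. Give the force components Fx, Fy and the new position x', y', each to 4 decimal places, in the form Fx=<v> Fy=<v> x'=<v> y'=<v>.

Fx=-1.7500 Fy=1.6759 x'=-3.0875 y'=1.0838

F_att = 1/4·(g−p) = 1/4·(-7,3) = (-1.7500,0.7500)
o1: d²=290 > ρ²=60 → inactive
o2: d²=68 > ρ²=60 → inactive
o3: d²=9 ≤ ρ²=60; F_rep = 25·(0,3)/9² = (0.0000,0.9259)
o4: d²=128 > ρ²=60 → inactive
F = F_att + ΣF_rep = (-1.7500,1.6759)
p' = p + 1/20·F = (-3.0875,1.0838)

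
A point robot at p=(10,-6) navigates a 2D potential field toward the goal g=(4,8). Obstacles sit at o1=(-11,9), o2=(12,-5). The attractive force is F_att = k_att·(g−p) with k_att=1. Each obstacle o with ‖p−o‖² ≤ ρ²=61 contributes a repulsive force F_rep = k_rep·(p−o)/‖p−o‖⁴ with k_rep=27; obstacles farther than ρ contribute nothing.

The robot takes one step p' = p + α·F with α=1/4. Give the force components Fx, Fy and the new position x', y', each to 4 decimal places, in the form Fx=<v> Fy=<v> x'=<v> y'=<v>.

F_att = 1·(g−p) = 1·(-6,14) = (-6.0000,14.0000)
o1: d²=666 > ρ²=61 → inactive
o2: d²=5 ≤ ρ²=61; F_rep = 27·(-2,-1)/5² = (-2.1600,-1.0800)
F = F_att + ΣF_rep = (-8.1600,12.9200)
p' = p + 1/4·F = (7.9600,-2.7700)

Fx=-8.1600 Fy=12.9200 x'=7.9600 y'=-2.7700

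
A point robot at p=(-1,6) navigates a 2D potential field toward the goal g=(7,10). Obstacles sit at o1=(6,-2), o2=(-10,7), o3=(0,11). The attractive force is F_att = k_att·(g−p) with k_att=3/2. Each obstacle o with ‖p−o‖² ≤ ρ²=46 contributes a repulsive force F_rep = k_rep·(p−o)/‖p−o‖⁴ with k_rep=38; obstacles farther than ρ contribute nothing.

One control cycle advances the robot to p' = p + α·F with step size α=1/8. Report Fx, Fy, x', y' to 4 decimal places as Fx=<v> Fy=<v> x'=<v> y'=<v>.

F_att = 3/2·(g−p) = 3/2·(8,4) = (12.0000,6.0000)
o1: d²=113 > ρ²=46 → inactive
o2: d²=82 > ρ²=46 → inactive
o3: d²=26 ≤ ρ²=46; F_rep = 38·(-1,-5)/26² = (-0.0562,-0.2811)
F = F_att + ΣF_rep = (11.9438,5.7189)
p' = p + 1/8·F = (0.4930,6.7149)

Fx=11.9438 Fy=5.7189 x'=0.4930 y'=6.7149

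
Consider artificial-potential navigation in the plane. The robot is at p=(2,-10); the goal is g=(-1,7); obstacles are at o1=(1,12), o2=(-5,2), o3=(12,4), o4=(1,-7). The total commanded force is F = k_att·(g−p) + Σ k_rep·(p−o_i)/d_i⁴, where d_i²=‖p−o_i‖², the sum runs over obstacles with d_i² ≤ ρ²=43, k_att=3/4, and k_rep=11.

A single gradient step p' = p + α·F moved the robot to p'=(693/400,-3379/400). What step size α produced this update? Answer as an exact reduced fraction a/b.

F_att = 3/4·(g−p) = 3/4·(-3,17) = (-2.2500,12.7500)
o1: d²=485 > ρ²=43 → inactive
o2: d²=193 > ρ²=43 → inactive
o3: d²=296 > ρ²=43 → inactive
o4: d²=10 ≤ ρ²=43; F_rep = 11·(1,-3)/10² = (0.1100,-0.3300)
F = F_att + ΣF_rep = (-2.1400,12.4200)
Δp = p'−p = (-0.2675,1.5525); α = Δx/Fx = (-107/400) / (-107/50) = 1/8
check: Δy/Fy = (621/400) / (621/50) = 1/8 ✓

α = 1/8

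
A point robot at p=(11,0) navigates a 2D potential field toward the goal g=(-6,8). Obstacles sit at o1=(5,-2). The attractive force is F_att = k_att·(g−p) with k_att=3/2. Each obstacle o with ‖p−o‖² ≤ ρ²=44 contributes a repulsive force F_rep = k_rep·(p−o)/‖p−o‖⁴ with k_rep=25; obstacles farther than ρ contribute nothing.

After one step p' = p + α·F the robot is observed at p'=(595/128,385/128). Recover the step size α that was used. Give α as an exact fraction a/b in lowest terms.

α = 1/4

F_att = 3/2·(g−p) = 3/2·(-17,8) = (-25.5000,12.0000)
o1: d²=40 ≤ ρ²=44; F_rep = 25·(6,2)/40² = (0.0938,0.0312)
F = F_att + ΣF_rep = (-25.4062,12.0312)
Δp = p'−p = (-6.3516,3.0078); α = Δx/Fx = (-813/128) / (-813/32) = 1/4
check: Δy/Fy = (385/128) / (385/32) = 1/4 ✓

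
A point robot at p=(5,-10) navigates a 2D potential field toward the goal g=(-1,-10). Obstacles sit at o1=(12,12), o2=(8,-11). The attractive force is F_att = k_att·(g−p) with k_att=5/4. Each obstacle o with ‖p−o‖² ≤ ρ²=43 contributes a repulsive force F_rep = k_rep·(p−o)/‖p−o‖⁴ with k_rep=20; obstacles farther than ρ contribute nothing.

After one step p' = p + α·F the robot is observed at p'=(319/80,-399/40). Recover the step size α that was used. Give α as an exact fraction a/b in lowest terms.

F_att = 5/4·(g−p) = 5/4·(-6,0) = (-7.5000,0.0000)
o1: d²=533 > ρ²=43 → inactive
o2: d²=10 ≤ ρ²=43; F_rep = 20·(-3,1)/10² = (-0.6000,0.2000)
F = F_att + ΣF_rep = (-8.1000,0.2000)
Δp = p'−p = (-1.0125,0.0250); α = Δx/Fx = (-81/80) / (-81/10) = 1/8
check: Δy/Fy = (1/40) / (1/5) = 1/8 ✓

α = 1/8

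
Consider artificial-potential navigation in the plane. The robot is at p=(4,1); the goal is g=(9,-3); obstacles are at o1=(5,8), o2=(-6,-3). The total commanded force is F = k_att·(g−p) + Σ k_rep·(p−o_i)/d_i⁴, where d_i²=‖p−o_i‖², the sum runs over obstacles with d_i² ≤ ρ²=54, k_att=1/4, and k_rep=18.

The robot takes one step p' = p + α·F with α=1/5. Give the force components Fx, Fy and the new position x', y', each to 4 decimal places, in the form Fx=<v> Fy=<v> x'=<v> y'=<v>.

F_att = 1/4·(g−p) = 1/4·(5,-4) = (1.2500,-1.0000)
o1: d²=50 ≤ ρ²=54; F_rep = 18·(-1,-7)/50² = (-0.0072,-0.0504)
o2: d²=116 > ρ²=54 → inactive
F = F_att + ΣF_rep = (1.2428,-1.0504)
p' = p + 1/5·F = (4.2486,0.7899)

Fx=1.2428 Fy=-1.0504 x'=4.2486 y'=0.7899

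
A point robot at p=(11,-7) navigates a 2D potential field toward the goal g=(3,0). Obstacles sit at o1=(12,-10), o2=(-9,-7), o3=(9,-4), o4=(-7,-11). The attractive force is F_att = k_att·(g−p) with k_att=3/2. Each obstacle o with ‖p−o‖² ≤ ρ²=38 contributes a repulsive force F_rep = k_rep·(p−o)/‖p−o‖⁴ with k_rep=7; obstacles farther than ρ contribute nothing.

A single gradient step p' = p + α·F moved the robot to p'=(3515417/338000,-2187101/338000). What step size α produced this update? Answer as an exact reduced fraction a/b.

α = 1/20

F_att = 3/2·(g−p) = 3/2·(-8,7) = (-12.0000,10.5000)
o1: d²=10 ≤ ρ²=38; F_rep = 7·(-1,3)/10² = (-0.0700,0.2100)
o2: d²=400 > ρ²=38 → inactive
o3: d²=13 ≤ ρ²=38; F_rep = 7·(2,-3)/13² = (0.0828,-0.1243)
o4: d²=340 > ρ²=38 → inactive
F = F_att + ΣF_rep = (-11.9872,10.5857)
Δp = p'−p = (-0.5994,0.5293); α = Δx/Fx = (-202583/338000) / (-202583/16900) = 1/20
check: Δy/Fy = (178899/338000) / (178899/16900) = 1/20 ✓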